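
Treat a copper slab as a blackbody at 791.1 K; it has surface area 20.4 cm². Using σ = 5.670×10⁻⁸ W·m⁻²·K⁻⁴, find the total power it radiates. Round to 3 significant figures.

P ≈ 45.3 W

Area A = 20.4 cm² = 2.04×10⁻³ m².
P = σAT⁴ = 5.670×10⁻⁸ × 2.04×10⁻³ × (791.1)⁴ = 45.3 W.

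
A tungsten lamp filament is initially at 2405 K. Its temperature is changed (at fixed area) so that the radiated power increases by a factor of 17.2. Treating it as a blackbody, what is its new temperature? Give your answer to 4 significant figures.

P ∝ T⁴, so T₂/T₁ = (P₂/P₁)^(1/4) = (17.2)^(1/4) = 2.03649.
T₂ = 2405 × 2.03649 = 4898 K.

T₂ ≈ 4898 K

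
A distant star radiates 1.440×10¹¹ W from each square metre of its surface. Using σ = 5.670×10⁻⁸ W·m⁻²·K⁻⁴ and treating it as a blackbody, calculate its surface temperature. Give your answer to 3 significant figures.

T ≈ 3.99×10⁴ K

I = σT⁴, so T = (I/σ)^(1/4) = (1.440×10¹¹/(5.670×10⁻⁸))^(1/4) = 3.99×10⁴ K.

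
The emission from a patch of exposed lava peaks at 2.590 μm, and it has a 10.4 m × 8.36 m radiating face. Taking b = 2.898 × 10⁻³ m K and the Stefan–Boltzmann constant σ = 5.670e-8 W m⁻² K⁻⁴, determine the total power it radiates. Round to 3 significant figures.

P ≈ 7.73×10⁶ W

Wien's law: T = b/λ_max = 2.898×10⁻³/2.590×10⁻⁶ = 1118.92 K.
Area A = 10.4 × 8.36 = 86.944 m².
Then P = σAT⁴ = 5.670×10⁻⁸×86.944×(1118.92)⁴ = 7.73×10⁶ W.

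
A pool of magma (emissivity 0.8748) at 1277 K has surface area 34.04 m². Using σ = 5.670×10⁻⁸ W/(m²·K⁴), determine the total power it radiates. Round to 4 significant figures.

Area A = 34.04 m².
P = εσAT⁴ = 0.8748 × 5.670×10⁻⁸ × 34.04 × (1277)⁴ = 4.490×10⁶ W.

P ≈ 4.490×10⁶ W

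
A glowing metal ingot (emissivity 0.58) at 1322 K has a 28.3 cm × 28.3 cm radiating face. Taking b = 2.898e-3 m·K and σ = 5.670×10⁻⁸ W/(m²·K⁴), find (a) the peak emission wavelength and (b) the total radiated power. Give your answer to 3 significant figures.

(a) λ_max = b/T = 2.898×10⁻³/1322 = 2.192×10⁻⁶ m = 2.19×10³ nm.
Area A = 0.283 × 0.283 = 0.080089 m².
(b) P = εσAT⁴ = 0.58×5.670×10⁻⁸×0.080089×(1322)⁴ = 8.04×10³ W.

λ_max ≈ 2.19×10³ nm; P ≈ 8.04×10³ W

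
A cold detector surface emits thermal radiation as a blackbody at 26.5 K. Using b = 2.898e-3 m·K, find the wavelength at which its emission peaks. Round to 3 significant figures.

Wien's displacement law: λ_max = b/T = (2.898×10⁻³ m·K)/(26.5 K) = 1.094×10⁻⁴ m.
That is 0.109 mm, in the infrared range.

λ_max ≈ 0.109 mm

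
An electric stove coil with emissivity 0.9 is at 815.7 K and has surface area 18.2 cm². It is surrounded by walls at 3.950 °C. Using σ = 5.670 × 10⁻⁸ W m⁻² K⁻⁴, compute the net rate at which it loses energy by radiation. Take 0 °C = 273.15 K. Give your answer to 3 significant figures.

Surroundings: T = 3.950 °C + 273.15 = 277.100 K.
Area A = 18.2 cm² = 1.82×10⁻³ m².
Net radiated power P_net = εσA(T⁴ − T₀⁴) = 0.9×5.670×10⁻⁸×1.82×10⁻³×(815.7⁴ − 277.100⁴).
T⁴ − T₀⁴ = 4.42713×10¹¹ − 5.89585×10⁹ = 4.36817×10¹¹ K⁴, so P_net = 40.6 W.

Net loss ≈ 40.6 W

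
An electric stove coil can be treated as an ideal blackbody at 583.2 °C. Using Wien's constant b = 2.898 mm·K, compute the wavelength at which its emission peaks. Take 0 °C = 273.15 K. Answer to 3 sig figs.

λ_max ≈ 3.38 μm

T = 583.2 °C + 273.15 = 856.35 K.
Wien's displacement law: λ_max = b/T = (2.898×10⁻³ m·K)/(856.35 K) = 3.384×10⁻⁶ m.
That is 3.38 μm, in the infrared range.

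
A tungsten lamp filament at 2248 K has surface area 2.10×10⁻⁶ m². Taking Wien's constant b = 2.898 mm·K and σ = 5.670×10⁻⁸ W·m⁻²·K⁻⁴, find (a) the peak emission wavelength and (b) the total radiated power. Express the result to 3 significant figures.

(a) λ_max = b/T = 2.898×10⁻³/2248 = 1.289×10⁻⁶ m = 1.29×10³ nm.
Area A = 2.10×10⁻⁶ m².
(b) P = σAT⁴ = 5.670×10⁻⁸×2.10×10⁻⁶×(2248)⁴ = 3.04 W.

λ_max ≈ 1.29×10³ nm; P ≈ 3.04 W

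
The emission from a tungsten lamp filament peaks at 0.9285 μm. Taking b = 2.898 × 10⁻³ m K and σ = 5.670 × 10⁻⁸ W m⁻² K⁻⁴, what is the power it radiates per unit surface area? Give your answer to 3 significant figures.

I ≈ 5.38×10⁶ W/m²

Wien's law: T = b/λ_max = 2.898×10⁻³/9.285×10⁻⁷ = 3121.16 K.
Then I = σT⁴ = 5.670×10⁻⁸×(3121.16)⁴ = 5.38×10⁶ W/m².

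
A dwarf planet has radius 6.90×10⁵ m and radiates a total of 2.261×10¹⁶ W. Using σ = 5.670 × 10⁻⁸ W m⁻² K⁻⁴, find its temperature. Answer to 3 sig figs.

Surface area A = 4πR² = 4π(6.90×10⁵ m)² = 5.98285×10¹² m².
P = σAT⁴ ⇒ T = (P/(σA))^(1/4) = (2.261×10¹⁶/(5.670×10⁻⁸×5.98285×10¹²))^(1/4) = 508 K.

T ≈ 508 K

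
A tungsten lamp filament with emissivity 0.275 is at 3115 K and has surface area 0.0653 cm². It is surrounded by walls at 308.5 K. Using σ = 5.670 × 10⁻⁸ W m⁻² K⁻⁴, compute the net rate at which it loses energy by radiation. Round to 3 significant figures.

Area A = 0.0653 cm² = 6.53×10⁻⁶ m².
Net radiated power P_net = εσA(T⁴ − T₀⁴) = 0.275×5.670×10⁻⁸×6.53×10⁻⁶×(3115⁴ − 308.5⁴).
T⁴ − T₀⁴ = 9.41526×10¹³ − 9.05776×10⁹ = 9.41435×10¹³ K⁴, so P_net = 9.59 W.

Net loss ≈ 9.59 W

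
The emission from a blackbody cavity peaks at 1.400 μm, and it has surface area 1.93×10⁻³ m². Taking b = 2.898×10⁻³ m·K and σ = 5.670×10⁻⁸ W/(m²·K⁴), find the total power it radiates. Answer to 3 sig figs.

P ≈ 2.01×10³ W

Wien's law: T = b/λ_max = 2.898×10⁻³/1.400×10⁻⁶ = 2070.00 K.
Area A = 1.93×10⁻³ m².
Then P = σAT⁴ = 5.670×10⁻⁸×1.93×10⁻³×(2070.00)⁴ = 2.01×10³ W.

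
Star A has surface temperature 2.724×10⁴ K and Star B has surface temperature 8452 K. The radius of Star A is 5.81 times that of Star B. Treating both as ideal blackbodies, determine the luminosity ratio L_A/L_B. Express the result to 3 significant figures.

L_A/L_B ≈ 3.64×10³

L ∝ R²T⁴, so L_A/L_B = (R_A/R_B)²(T_A/T_B)⁴ = (5.81)² × (2.724×10⁴/8452)⁴ = 33.7561 × 107.892 = 3.64×10³.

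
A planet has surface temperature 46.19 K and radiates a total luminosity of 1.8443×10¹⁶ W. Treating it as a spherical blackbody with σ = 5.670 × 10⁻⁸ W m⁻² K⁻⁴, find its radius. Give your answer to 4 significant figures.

R ≈ 7.541×10⁷ m

L = 4πR²σT⁴ ⇒ R = √(L/(4πσT⁴)).
σT⁴ = 0.258092 W/m², so R = √(1.8443×10¹⁶/(4π×0.258092)) = 7.541×10⁷ m.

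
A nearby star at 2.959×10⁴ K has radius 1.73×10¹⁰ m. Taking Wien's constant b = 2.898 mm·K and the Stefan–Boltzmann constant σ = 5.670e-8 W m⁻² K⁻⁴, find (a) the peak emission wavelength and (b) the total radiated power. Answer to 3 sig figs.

λ_max ≈ 97.9 nm; P ≈ 1.63×10³² W

(a) λ_max = b/T = 2.898×10⁻³/2.959×10⁴ = 9.794×10⁻⁸ m = 97.9 nm.
Surface area A = 4πR² = 4π(1.73×10¹⁰ m)² = 3.76099×10²¹ m².
(b) P = σAT⁴ = 5.670×10⁻⁸×3.76099×10²¹×(2.959×10⁴)⁴ = 1.63×10³² W.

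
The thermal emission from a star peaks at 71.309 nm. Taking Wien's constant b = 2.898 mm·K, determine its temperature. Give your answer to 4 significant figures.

T ≈ 4.064×10⁴ K

Wien's law gives T = b/λ_max = (2.898×10⁻³ m·K)/(7.1309×10⁻⁸ m) = 4.064×10⁴ K.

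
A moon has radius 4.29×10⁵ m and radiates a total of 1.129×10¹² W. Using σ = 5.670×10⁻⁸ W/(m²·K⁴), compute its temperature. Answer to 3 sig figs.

T ≈ 54.2 K

Surface area A = 4πR² = 4π(4.29×10⁵ m)² = 2.31273×10¹² m².
P = σAT⁴ ⇒ T = (P/(σA))^(1/4) = (1.129×10¹²/(5.670×10⁻⁸×2.31273×10¹²))^(1/4) = 54.2 K.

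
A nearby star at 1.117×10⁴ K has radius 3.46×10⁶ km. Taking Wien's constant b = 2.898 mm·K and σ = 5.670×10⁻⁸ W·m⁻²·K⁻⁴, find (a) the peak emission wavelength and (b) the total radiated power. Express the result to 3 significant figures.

λ_max ≈ 259 nm; P ≈ 1.33×10²⁹ W

(a) λ_max = b/T = 2.898×10⁻³/1.117×10⁴ = 2.594×10⁻⁷ m = 259 nm.
Surface area A = 4πR² = 4π(3.46×10⁹ m)² = 1.50440×10²⁰ m².
(b) P = σAT⁴ = 5.670×10⁻⁸×1.50440×10²⁰×(1.117×10⁴)⁴ = 1.33×10²⁹ W.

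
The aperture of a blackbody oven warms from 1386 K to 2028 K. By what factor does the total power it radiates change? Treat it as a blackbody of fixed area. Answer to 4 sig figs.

P ∝ T⁴, so P₂/P₁ = (T₂/T₁)⁴ = (2028/1386)⁴ = (1.46320)⁴ = 4.584.

P₂/P₁ ≈ 4.584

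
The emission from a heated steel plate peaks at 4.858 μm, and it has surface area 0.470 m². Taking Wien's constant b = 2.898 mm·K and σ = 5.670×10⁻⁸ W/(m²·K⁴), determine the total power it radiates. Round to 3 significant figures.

Wien's law: T = b/λ_max = 2.898×10⁻³/4.858×10⁻⁶ = 596.542 K.
Area A = 0.470 m².
Then P = σAT⁴ = 5.670×10⁻⁸×0.470×(596.542)⁴ = 3.37×10³ W.

P ≈ 3.37×10³ W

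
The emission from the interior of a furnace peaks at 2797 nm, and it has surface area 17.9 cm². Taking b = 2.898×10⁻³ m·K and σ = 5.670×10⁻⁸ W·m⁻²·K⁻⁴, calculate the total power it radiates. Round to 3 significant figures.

Wien's law: T = b/λ_max = 2.898×10⁻³/2.797×10⁻⁶ = 1036.11 K.
Area A = 17.9 cm² = 1.79×10⁻³ m².
Then P = σAT⁴ = 5.670×10⁻⁸×1.79×10⁻³×(1036.11)⁴ = 117 W.

P ≈ 117 W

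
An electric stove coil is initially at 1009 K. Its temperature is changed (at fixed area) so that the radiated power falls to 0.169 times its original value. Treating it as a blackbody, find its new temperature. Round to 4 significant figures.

T₂ ≈ 646.9 K

P ∝ T⁴, so T₂/T₁ = (P₂/P₁)^(1/4) = (0.169)^(1/4) = 0.641168.
T₂ = 1009 × 0.641168 = 646.9 K.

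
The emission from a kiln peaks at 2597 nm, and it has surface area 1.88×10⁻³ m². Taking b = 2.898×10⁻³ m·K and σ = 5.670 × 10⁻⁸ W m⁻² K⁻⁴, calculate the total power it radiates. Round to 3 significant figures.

Wien's law: T = b/λ_max = 2.898×10⁻³/2.597×10⁻⁶ = 1115.90 K.
Area A = 1.88×10⁻³ m².
Then P = σAT⁴ = 5.670×10⁻⁸×1.88×10⁻³×(1115.90)⁴ = 165 W.

P ≈ 165 W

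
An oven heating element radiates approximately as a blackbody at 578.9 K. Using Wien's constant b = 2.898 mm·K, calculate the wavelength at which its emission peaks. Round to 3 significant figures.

λ_max ≈ 5.01 μm

Wien's displacement law: λ_max = b/T = (2.898×10⁻³ m·K)/(578.9 K) = 5.006×10⁻⁶ m.
That is 5.01 μm, in the infrared range.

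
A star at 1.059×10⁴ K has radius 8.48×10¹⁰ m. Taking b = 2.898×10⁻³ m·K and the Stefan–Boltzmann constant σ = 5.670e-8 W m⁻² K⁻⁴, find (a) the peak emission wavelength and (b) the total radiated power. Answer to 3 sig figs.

λ_max ≈ 274 nm; P ≈ 6.44×10³¹ W

(a) λ_max = b/T = 2.898×10⁻³/1.059×10⁴ = 2.737×10⁻⁷ m = 274 nm.
Surface area A = 4πR² = 4π(8.48×10¹⁰ m)² = 9.03653×10²² m².
(b) P = σAT⁴ = 5.670×10⁻⁸×9.03653×10²²×(1.059×10⁴)⁴ = 6.44×10³¹ W.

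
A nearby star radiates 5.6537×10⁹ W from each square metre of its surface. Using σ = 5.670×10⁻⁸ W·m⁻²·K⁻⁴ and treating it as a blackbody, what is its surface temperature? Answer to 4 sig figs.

T ≈ 1.777×10⁴ K

I = σT⁴, so T = (I/σ)^(1/4) = (5.6537×10⁹/(5.670×10⁻⁸))^(1/4) = 1.777×10⁴ K.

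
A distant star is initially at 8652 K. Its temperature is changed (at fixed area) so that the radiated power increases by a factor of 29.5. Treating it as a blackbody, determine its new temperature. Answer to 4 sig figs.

T₂ ≈ 2.016×10⁴ K

P ∝ T⁴, so T₂/T₁ = (P₂/P₁)^(1/4) = (29.5)^(1/4) = 2.33053.
T₂ = 8652 × 2.33053 = 2.016×10⁴ K.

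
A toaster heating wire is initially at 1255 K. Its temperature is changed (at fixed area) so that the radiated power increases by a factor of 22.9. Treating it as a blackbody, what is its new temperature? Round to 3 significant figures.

P ∝ T⁴, so T₂/T₁ = (P₂/P₁)^(1/4) = (22.9)^(1/4) = 2.18755.
T₂ = 1255 × 2.18755 = 2.75×10³ K.

T₂ ≈ 2.75×10³ K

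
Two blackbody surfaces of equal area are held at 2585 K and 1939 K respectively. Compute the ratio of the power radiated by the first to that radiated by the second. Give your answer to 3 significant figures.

P₁/P₂ ≈ 3.16

With equal areas, P₁/P₂ = (T₁/T₂)⁴ = (2585/1939)⁴ = 3.16.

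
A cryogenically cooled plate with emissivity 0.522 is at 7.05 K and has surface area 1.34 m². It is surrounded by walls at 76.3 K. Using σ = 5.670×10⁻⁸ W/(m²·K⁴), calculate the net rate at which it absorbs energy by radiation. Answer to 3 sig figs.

Net gain ≈ 1.34 W

Area A = 1.34 m².
Net radiated power P_net = εσA(T⁴ − T₀⁴) = 0.522×5.670×10⁻⁸×1.34×(7.05⁴ − 76.3⁴).
T⁴ − T₀⁴ = 2470.34 − 3.38921×10⁷ = -3.38896×10⁷ K⁴, so P_net = -1.34 W — negative, meaning a net gain of 1.34 W.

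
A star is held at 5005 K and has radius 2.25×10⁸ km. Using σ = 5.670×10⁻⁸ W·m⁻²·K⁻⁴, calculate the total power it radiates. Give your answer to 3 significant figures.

Surface area A = 4πR² = 4π(2.25×10¹¹ m)² = 6.36173×10²³ m².
P = σAT⁴ = 5.670×10⁻⁸ × 6.36173×10²³ × (5005)⁴ = 2.26×10³¹ W.

P ≈ 2.26×10³¹ W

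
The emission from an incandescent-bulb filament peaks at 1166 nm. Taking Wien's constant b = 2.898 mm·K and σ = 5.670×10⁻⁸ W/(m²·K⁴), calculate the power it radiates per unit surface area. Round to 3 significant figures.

Wien's law: T = b/λ_max = 2.898×10⁻³/1.166×10⁻⁶ = 2485.42 K.
Then I = σT⁴ = 5.670×10⁻⁸×(2485.42)⁴ = 2.16×10⁶ W/m².

I ≈ 2.16×10⁶ W/m²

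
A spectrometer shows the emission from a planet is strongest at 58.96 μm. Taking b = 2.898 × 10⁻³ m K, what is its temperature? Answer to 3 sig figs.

Wien's law gives T = b/λ_max = (2.898×10⁻³ m·K)/(5.896×10⁻⁵ m) = 49.2 K.

T ≈ 49.2 K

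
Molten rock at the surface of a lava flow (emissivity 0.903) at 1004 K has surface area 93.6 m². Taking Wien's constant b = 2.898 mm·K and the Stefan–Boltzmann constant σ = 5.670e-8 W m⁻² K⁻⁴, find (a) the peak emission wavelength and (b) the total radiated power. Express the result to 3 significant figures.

λ_max ≈ 2.89 μm; P ≈ 4.87×10⁶ W

(a) λ_max = b/T = 2.898×10⁻³/1004 = 2.886×10⁻⁶ m = 2.89 μm.
Area A = 93.6 m².
(b) P = εσAT⁴ = 0.903×5.670×10⁻⁸×93.6×(1004)⁴ = 4.87×10⁶ W.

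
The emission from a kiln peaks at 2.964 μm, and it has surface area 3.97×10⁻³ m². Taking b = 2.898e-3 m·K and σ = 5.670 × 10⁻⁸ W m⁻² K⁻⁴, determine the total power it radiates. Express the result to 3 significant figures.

Wien's law: T = b/λ_max = 2.898×10⁻³/2.964×10⁻⁶ = 977.733 K.
Area A = 3.97×10⁻³ m².
Then P = σAT⁴ = 5.670×10⁻⁸×3.97×10⁻³×(977.733)⁴ = 206 W.

P ≈ 206 W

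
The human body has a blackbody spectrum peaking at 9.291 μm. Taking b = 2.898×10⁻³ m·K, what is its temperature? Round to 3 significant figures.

Wien's law gives T = b/λ_max = (2.898×10⁻³ m·K)/(9.291×10⁻⁶ m) = 312 K.

T ≈ 312 K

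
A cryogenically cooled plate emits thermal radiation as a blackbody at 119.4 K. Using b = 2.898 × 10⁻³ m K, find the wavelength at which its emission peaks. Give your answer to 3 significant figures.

λ_max ≈ 24.3 μm

Wien's displacement law: λ_max = b/T = (2.898×10⁻³ m·K)/(119.4 K) = 2.427×10⁻⁵ m.
That is 24.3 μm, in the infrared range.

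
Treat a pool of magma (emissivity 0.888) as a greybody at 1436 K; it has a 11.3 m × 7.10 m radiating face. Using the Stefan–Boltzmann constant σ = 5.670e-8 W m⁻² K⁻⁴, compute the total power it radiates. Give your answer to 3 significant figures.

P ≈ 1.72×10⁷ W

Area A = 11.3 × 7.10 = 80.23 m².
P = εσAT⁴ = 0.888 × 5.670×10⁻⁸ × 80.23 × (1436)⁴ = 1.72×10⁷ W.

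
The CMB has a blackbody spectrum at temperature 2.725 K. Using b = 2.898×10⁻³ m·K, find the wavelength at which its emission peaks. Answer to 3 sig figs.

λ_max ≈ 1.06 mm

Wien's displacement law: λ_max = b/T = (2.898×10⁻³ m·K)/(2.725 K) = 1.063×10⁻³ m.
That is 1.06 mm, in the microwave range.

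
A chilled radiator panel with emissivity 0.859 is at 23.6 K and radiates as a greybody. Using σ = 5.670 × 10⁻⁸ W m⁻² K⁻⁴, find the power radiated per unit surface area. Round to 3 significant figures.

Stefan–Boltzmann: I = εσT⁴ = 0.859 × 5.670×10⁻⁸ × (23.6)⁴ = 0.0151 W/m².

I ≈ 0.0151 W/m²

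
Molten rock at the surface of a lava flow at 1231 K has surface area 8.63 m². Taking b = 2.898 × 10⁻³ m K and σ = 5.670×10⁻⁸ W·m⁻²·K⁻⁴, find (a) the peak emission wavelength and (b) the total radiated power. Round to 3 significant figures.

λ_max ≈ 2.35 μm; P ≈ 1.12×10⁶ W

(a) λ_max = b/T = 2.898×10⁻³/1231 = 2.354×10⁻⁶ m = 2.35 μm.
Area A = 8.63 m².
(b) P = σAT⁴ = 5.670×10⁻⁸×8.63×(1231)⁴ = 1.12×10⁶ W.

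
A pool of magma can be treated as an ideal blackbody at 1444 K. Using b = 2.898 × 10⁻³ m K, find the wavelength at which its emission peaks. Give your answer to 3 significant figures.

λ_max ≈ 2.01 μm

Wien's displacement law: λ_max = b/T = (2.898×10⁻³ m·K)/(1444 K) = 2.007×10⁻⁶ m.
That is 2.01 μm, in the infrared range.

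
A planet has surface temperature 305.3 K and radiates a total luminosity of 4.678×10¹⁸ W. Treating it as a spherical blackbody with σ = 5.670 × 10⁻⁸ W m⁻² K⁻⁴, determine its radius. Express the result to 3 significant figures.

L = 4πR²σT⁴ ⇒ R = √(L/(4πσT⁴)).
σT⁴ = 492.595 W/m², so R = √(4.678×10¹⁸/(4π×492.595)) = 2.75×10⁷ m.

R ≈ 2.75×10⁷ m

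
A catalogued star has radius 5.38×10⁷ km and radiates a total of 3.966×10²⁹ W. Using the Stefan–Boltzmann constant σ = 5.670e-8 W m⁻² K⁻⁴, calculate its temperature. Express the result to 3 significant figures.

T ≈ 3.72×10³ K

Surface area A = 4πR² = 4π(5.38×10¹⁰ m)² = 3.63726×10²² m².
P = σAT⁴ ⇒ T = (P/(σA))^(1/4) = (3.966×10²⁹/(5.670×10⁻⁸×3.63726×10²²))^(1/4) = 3.72×10³ K.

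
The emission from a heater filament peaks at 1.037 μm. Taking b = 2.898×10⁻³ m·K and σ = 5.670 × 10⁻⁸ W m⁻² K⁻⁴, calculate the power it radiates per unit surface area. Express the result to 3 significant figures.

I ≈ 3.46×10⁶ W/m²

Wien's law: T = b/λ_max = 2.898×10⁻³/1.037×10⁻⁶ = 2794.60 K.
Then I = σT⁴ = 5.670×10⁻⁸×(2794.60)⁴ = 3.46×10⁶ W/m².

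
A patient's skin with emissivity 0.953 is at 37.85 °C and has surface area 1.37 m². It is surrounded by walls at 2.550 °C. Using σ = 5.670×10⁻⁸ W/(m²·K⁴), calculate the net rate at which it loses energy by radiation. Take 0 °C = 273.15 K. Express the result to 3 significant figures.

Net loss ≈ 265 W

T = 37.85 °C + 273.15 = 311.00 K.
Surroundings: T = 2.550 °C + 273.15 = 275.700 K.
Area A = 1.37 m².
Net radiated power P_net = εσA(T⁴ − T₀⁴) = 0.953×5.670×10⁻⁸×1.37×(311.00⁴ − 275.700⁴).
T⁴ − T₀⁴ = 9.35495×10⁹ − 5.77759×10⁹ = 3.57736×10⁹ K⁴, so P_net = 265 W.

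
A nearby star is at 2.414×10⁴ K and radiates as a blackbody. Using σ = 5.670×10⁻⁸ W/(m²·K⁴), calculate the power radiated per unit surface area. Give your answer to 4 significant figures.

I ≈ 1.925×10¹⁰ W/m²

Stefan–Boltzmann: I = σT⁴ = 5.670×10⁻⁸ × (2.414×10⁴)⁴ = 1.925×10¹⁰ W/m².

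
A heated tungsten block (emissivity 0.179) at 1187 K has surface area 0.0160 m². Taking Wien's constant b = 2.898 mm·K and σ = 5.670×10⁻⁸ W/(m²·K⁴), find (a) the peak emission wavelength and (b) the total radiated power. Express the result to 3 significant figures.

(a) λ_max = b/T = 2.898×10⁻³/1187 = 2.441×10⁻⁶ m = 2.44×10³ nm.
Area A = 0.0160 m².
(b) P = εσAT⁴ = 0.179×5.670×10⁻⁸×0.0160×(1187)⁴ = 322 W.

λ_max ≈ 2.44×10³ nm; P ≈ 322 W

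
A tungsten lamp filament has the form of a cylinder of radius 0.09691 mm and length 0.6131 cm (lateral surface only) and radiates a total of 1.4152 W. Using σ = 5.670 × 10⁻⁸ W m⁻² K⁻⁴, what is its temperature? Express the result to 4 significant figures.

Lateral area A = 2πrL = 2π×9.691×10⁻⁵×6.131×10⁻³ = 3.73319×10⁻⁶ m².
P = σAT⁴ ⇒ T = (P/(σA))^(1/4) = (1.4152/(5.670×10⁻⁸×3.73319×10⁻⁶))^(1/4) = 1608 K.

T ≈ 1608 K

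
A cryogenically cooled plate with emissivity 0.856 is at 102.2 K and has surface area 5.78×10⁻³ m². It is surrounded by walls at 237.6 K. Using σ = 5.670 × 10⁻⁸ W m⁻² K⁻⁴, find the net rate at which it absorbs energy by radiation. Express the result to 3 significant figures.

Area A = 5.78×10⁻³ m².
Net radiated power P_net = εσA(T⁴ − T₀⁴) = 0.856×5.670×10⁻⁸×5.78×10⁻³×(102.2⁴ − 237.6⁴).
T⁴ − T₀⁴ = 1.09095×10⁸ − 3.18703×10⁹ = -3.07794×10⁹ K⁴, so P_net = -0.863 W — negative, meaning a net gain of 0.863 W.

Net gain ≈ 0.863 W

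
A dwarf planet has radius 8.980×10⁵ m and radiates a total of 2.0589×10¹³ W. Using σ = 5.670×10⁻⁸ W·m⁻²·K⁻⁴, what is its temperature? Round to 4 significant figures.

T ≈ 77.37 K

Surface area A = 4πR² = 4π(8.980×10⁵ m)² = 1.01336×10¹³ m².
P = σAT⁴ ⇒ T = (P/(σA))^(1/4) = (2.0589×10¹³/(5.670×10⁻⁸×1.01336×10¹³))^(1/4) = 77.37 K.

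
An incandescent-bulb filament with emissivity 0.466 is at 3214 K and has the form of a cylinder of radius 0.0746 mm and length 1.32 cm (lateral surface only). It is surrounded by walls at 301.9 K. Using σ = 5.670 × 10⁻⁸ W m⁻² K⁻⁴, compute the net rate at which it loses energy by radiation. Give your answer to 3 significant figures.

Net loss ≈ 17.4 W

Lateral area A = 2πrL = 2π×7.46×10⁻⁵×0.0132 = 6.18718×10⁻⁶ m².
Net radiated power P_net = εσA(T⁴ − T₀⁴) = 0.466×5.670×10⁻⁸×6.18718×10⁻⁶×(3214⁴ − 301.9⁴).
T⁴ − T₀⁴ = 1.06705×10¹⁴ − 8.30716×10⁹ = 1.06697×10¹⁴ K⁴, so P_net = 17.4 W.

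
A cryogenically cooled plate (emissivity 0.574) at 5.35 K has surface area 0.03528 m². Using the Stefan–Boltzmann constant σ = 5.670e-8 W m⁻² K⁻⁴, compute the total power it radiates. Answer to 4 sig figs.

P ≈ 9.407×10⁻⁷ W

Area A = 0.03528 m².
P = εσAT⁴ = 0.574 × 5.670×10⁻⁸ × 0.03528 × (5.35)⁴ = 9.407×10⁻⁷ W.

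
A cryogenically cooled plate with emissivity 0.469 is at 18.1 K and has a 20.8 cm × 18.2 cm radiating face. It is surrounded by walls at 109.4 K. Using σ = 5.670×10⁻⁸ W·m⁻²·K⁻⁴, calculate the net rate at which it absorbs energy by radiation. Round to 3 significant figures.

Area A = 0.208 × 0.182 = 0.037856 m².
Net radiated power P_net = εσA(T⁴ − T₀⁴) = 0.469×5.670×10⁻⁸×0.037856×(18.1⁴ − 109.4⁴).
T⁴ − T₀⁴ = 1.07328×10⁵ − 1.43242×10⁸ = -1.43135×10⁸ K⁴, so P_net = -0.144 W — negative, meaning a net gain of 0.144 W.

Net gain ≈ 0.144 W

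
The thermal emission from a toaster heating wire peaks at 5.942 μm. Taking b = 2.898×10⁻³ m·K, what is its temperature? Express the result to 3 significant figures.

T ≈ 488 K

Wien's law gives T = b/λ_max = (2.898×10⁻³ m·K)/(5.942×10⁻⁶ m) = 488 K.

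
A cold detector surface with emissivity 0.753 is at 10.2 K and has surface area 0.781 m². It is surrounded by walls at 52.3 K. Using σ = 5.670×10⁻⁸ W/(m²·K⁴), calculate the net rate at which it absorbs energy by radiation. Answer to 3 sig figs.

Area A = 0.781 m².
Net radiated power P_net = εσA(T⁴ − T₀⁴) = 0.753×5.670×10⁻⁸×0.781×(10.2⁴ − 52.3⁴).
T⁴ − T₀⁴ = 10824.3 − 7.48181×10⁶ = -7.47099×10⁶ K⁴, so P_net = -0.249 W — negative, meaning a net gain of 0.249 W.

Net gain ≈ 0.249 W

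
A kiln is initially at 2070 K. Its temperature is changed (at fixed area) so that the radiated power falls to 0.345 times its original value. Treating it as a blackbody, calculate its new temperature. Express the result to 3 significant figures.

P ∝ T⁴, so T₂/T₁ = (P₂/P₁)^(1/4) = (0.345)^(1/4) = 0.766399.
T₂ = 2070 × 0.766399 = 1.59×10³ K.

T₂ ≈ 1.59×10³ K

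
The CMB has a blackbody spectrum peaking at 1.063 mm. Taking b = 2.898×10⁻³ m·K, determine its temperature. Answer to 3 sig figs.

Wien's law gives T = b/λ_max = (2.898×10⁻³ m·K)/(1.063×10⁻³ m) = 2.73 K.

T ≈ 2.73 K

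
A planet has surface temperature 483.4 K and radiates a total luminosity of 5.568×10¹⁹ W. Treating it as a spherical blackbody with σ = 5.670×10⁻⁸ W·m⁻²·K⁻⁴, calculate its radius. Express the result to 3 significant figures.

L = 4πR²σT⁴ ⇒ R = √(L/(4πσT⁴)).
σT⁴ = 3096.06 W/m², so R = √(5.568×10¹⁹/(4π×3096.06)) = 3.78×10⁷ m.

R ≈ 3.78×10⁷ m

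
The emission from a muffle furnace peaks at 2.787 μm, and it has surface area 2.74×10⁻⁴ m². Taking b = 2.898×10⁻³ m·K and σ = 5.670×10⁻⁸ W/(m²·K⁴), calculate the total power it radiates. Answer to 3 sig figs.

Wien's law: T = b/λ_max = 2.898×10⁻³/2.787×10⁻⁶ = 1039.83 K.
Area A = 2.74×10⁻⁴ m².
Then P = σAT⁴ = 5.670×10⁻⁸×2.74×10⁻⁴×(1039.83)⁴ = 18.2 W.

P ≈ 18.2 W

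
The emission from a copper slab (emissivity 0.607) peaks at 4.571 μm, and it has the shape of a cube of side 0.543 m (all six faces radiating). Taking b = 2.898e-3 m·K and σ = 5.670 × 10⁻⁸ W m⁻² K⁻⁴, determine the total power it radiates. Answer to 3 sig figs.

Wien's law: T = b/λ_max = 2.898×10⁻³/4.571×10⁻⁶ = 633.997 K.
Area A = 6s² = 6×(0.543 m)² = 1.76909 m².
Then P = εσAT⁴ = 0.607×5.670×10⁻⁸×1.76909×(633.997)⁴ = 9.84×10³ W.

P ≈ 9.84×10³ W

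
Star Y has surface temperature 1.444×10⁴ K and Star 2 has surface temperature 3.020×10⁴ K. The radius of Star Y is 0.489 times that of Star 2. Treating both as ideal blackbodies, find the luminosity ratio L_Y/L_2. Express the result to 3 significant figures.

L ∝ R²T⁴, so L_Y/L_2 = (R_Y/R_2)²(T_Y/T_2)⁴ = (0.489)² × (1.444×10⁴/3.020×10⁴)⁴ = 0.239121 × 0.0522686 = 0.0125.

L_Y/L_2 ≈ 0.0125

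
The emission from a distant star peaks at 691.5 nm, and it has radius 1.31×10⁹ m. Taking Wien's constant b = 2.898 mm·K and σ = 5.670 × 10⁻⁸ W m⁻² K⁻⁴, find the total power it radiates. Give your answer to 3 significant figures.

Wien's law: T = b/λ_max = 2.898×10⁻³/6.915×10⁻⁷ = 4190.89 K.
Surface area A = 4πR² = 4π(1.31×10⁹ m)² = 2.15651×10¹⁹ m².
Then P = σAT⁴ = 5.670×10⁻⁸×2.15651×10¹⁹×(4190.89)⁴ = 3.77×10²⁶ W.

P ≈ 3.77×10²⁶ W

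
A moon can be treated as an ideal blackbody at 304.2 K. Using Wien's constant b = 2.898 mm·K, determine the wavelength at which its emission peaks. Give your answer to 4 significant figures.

Wien's displacement law: λ_max = b/T = (2.898×10⁻³ m·K)/(304.2 K) = 9.5266×10⁻⁶ m.
That is 9.527 μm, in the infrared range.

λ_max ≈ 9.527 μm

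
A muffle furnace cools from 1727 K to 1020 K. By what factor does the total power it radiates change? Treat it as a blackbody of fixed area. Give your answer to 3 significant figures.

P₂/P₁ ≈ 0.122

P ∝ T⁴, so P₂/P₁ = (T₂/T₁)⁴ = (1020/1727)⁴ = (0.590620)⁴ = 0.122.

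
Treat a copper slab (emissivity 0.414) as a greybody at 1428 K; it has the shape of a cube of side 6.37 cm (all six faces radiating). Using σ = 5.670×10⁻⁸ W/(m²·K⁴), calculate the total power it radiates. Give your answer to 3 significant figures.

P ≈ 2.38×10³ W

Area A = 6s² = 6×(0.0637 m)² = 0.0243461 m².
P = εσAT⁴ = 0.414 × 5.670×10⁻⁸ × 0.0243461 × (1428)⁴ = 2.38×10³ W.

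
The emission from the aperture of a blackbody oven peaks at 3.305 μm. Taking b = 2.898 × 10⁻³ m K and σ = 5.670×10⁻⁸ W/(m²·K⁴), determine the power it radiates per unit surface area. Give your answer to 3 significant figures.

Wien's law: T = b/λ_max = 2.898×10⁻³/3.305×10⁻⁶ = 876.853 K.
Then I = σT⁴ = 5.670×10⁻⁸×(876.853)⁴ = 3.35×10⁴ W/m².

I ≈ 3.35×10⁴ W/m²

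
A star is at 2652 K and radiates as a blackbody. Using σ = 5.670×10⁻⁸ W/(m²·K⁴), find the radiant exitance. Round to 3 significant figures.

I ≈ 2.80×10⁶ W/m²

Stefan–Boltzmann: I = σT⁴ = 5.670×10⁻⁸ × (2652)⁴ = 2.80×10⁶ W/m².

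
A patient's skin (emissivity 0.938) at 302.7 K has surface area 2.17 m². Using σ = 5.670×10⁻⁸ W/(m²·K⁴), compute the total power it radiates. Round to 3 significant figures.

P ≈ 969 W

Area A = 2.17 m².
P = εσAT⁴ = 0.938 × 5.670×10⁻⁸ × 2.17 × (302.7)⁴ = 969 W.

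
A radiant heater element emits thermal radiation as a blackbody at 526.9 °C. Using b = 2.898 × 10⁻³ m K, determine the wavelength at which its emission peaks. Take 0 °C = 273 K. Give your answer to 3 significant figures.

λ_max ≈ 3.62 μm

T = 526.9 °C + 273 = 799.9 K.
Wien's displacement law: λ_max = b/T = (2.898×10⁻³ m·K)/(799.9 K) = 3.623×10⁻⁶ m.
That is 3.62 μm, in the infrared range.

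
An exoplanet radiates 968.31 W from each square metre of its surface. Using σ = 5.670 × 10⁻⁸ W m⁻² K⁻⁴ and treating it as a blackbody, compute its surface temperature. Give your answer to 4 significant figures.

T ≈ 361.5 K

I = σT⁴, so T = (I/σ)^(1/4) = (968.31/(5.670×10⁻⁸))^(1/4) = 361.5 K.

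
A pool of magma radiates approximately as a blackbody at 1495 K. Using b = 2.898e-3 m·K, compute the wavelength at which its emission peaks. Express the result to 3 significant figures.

Wien's displacement law: λ_max = b/T = (2.898×10⁻³ m·K)/(1495 K) = 1.938×10⁻⁶ m.
That is 1.94 μm, in the infrared range.

λ_max ≈ 1.94 μm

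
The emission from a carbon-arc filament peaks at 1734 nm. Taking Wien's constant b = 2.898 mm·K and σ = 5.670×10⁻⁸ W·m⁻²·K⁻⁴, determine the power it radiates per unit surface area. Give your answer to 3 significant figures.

I ≈ 4.42×10⁵ W/m²

Wien's law: T = b/λ_max = 2.898×10⁻³/1.734×10⁻⁶ = 1671.28 K.
Then I = σT⁴ = 5.670×10⁻⁸×(1671.28)⁴ = 4.42×10⁵ W/m².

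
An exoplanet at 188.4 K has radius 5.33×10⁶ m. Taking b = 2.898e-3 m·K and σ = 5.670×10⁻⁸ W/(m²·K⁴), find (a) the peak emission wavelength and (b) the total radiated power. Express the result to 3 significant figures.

(a) λ_max = b/T = 2.898×10⁻³/188.4 = 1.538×10⁻⁵ m = 15.4 μm.
Surface area A = 4πR² = 4π(5.33×10⁶ m)² = 3.56997×10¹⁴ m².
(b) P = σAT⁴ = 5.670×10⁻⁸×3.56997×10¹⁴×(188.4)⁴ = 2.55×10¹⁶ W.

λ_max ≈ 15.4 μm; P ≈ 2.55×10¹⁶ W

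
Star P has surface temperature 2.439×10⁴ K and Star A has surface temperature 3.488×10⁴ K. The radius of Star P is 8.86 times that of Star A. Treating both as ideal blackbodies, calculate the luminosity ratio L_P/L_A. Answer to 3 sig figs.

L ∝ R²T⁴, so L_P/L_A = (R_P/R_A)²(T_P/T_A)⁴ = (8.86)² × (2.439×10⁴/3.488×10⁴)⁴ = 78.4996 × 0.239079 = 18.8.

L_P/L_A ≈ 18.8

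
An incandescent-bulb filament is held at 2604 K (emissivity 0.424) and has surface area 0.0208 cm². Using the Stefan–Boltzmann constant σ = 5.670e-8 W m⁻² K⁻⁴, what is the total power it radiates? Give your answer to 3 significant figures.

Area A = 0.0208 cm² = 2.08×10⁻⁶ m².
P = εσAT⁴ = 0.424 × 5.670×10⁻⁸ × 2.08×10⁻⁶ × (2604)⁴ = 2.30 W.

P ≈ 2.30 W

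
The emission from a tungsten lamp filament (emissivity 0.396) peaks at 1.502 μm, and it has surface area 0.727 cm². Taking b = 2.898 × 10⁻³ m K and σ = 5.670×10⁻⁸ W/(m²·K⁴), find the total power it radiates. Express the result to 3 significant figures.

Wien's law: T = b/λ_max = 2.898×10⁻³/1.502×10⁻⁶ = 1929.43 K.
Area A = 0.727 cm² = 7.27×10⁻⁵ m².
Then P = εσAT⁴ = 0.396×5.670×10⁻⁸×7.27×10⁻⁵×(1929.43)⁴ = 22.6 W.

P ≈ 22.6 W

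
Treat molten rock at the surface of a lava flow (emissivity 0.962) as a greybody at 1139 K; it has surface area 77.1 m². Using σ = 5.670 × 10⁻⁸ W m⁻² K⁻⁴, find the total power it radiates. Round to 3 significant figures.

P ≈ 7.08×10⁶ W

Area A = 77.1 m².
P = εσAT⁴ = 0.962 × 5.670×10⁻⁸ × 77.1 × (1139)⁴ = 7.08×10⁶ W.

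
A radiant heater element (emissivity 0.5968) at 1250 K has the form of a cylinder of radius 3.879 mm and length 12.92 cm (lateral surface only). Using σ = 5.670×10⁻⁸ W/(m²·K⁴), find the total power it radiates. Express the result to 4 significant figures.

P ≈ 260.1 W

Lateral area A = 2πrL = 2π×3.879×10⁻³×0.1292 = 3.14892×10⁻³ m².
P = εσAT⁴ = 0.5968 × 5.670×10⁻⁸ × 3.14892×10⁻³ × (1250)⁴ = 260.1 W.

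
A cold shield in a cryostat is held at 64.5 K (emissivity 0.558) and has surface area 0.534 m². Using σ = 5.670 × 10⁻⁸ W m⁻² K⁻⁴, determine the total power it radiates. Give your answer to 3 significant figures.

Area A = 0.534 m².
P = εσAT⁴ = 0.558 × 5.670×10⁻⁸ × 0.534 × (64.5)⁴ = 0.292 W.

P ≈ 0.292 W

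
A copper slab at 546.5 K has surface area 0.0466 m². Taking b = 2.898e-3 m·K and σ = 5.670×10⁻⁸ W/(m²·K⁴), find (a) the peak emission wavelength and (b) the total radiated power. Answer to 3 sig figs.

λ_max ≈ 5.30 μm; P ≈ 236 W

(a) λ_max = b/T = 2.898×10⁻³/546.5 = 5.303×10⁻⁶ m = 5.30 μm.
Area A = 0.0466 m².
(b) P = σAT⁴ = 5.670×10⁻⁸×0.0466×(546.5)⁴ = 236 W.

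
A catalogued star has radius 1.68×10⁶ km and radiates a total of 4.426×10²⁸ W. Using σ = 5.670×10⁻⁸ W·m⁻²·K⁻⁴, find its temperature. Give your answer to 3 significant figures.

T ≈ 1.22×10⁴ K

Surface area A = 4πR² = 4π(1.68×10⁹ m)² = 3.54673×10¹⁹ m².
P = σAT⁴ ⇒ T = (P/(σA))^(1/4) = (4.426×10²⁸/(5.670×10⁻⁸×3.54673×10¹⁹))^(1/4) = 1.22×10⁴ K.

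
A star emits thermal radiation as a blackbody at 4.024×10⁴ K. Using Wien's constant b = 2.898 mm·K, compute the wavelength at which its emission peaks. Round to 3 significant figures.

Wien's displacement law: λ_max = b/T = (2.898×10⁻³ m·K)/(4.024×10⁴ K) = 7.202×10⁻⁸ m.
That is 72.0 nm, in the ultraviolet range.

λ_max ≈ 72.0 nm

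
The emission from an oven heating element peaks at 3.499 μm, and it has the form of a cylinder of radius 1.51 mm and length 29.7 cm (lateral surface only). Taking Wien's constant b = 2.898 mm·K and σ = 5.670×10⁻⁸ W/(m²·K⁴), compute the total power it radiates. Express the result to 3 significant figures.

Wien's law: T = b/λ_max = 2.898×10⁻³/3.499×10⁻⁶ = 828.237 K.
Lateral area A = 2πrL = 2π×1.51×10⁻³×0.297 = 2.81782×10⁻³ m².
Then P = σAT⁴ = 5.670×10⁻⁸×2.81782×10⁻³×(828.237)⁴ = 75.2 W.

P ≈ 75.2 W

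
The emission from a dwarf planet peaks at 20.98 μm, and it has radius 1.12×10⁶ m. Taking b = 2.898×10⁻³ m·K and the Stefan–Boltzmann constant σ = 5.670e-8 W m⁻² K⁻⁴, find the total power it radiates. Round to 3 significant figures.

P ≈ 3.25×10¹⁴ W

Wien's law: T = b/λ_max = 2.898×10⁻³/2.098×10⁻⁵ = 138.132 K.
Surface area A = 4πR² = 4π(1.12×10⁶ m)² = 1.57633×10¹³ m².
Then P = σAT⁴ = 5.670×10⁻⁸×1.57633×10¹³×(138.132)⁴ = 3.25×10¹⁴ W.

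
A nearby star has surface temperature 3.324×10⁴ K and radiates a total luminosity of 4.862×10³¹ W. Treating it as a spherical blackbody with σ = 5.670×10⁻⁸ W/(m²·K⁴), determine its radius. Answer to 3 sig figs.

L = 4πR²σT⁴ ⇒ R = √(L/(4πσT⁴)).
σT⁴ = 6.92193×10¹⁰ W/m², so R = √(4.862×10³¹/(4π×6.92193×10¹⁰)) = 7.48×10⁹ m.

R ≈ 7.48×10⁹ m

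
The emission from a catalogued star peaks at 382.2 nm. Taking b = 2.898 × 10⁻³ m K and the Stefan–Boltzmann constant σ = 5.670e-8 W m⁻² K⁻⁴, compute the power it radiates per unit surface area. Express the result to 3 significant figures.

Wien's law: T = b/λ_max = 2.898×10⁻³/3.822×10⁻⁷ = 7582.42 K.
Then I = σT⁴ = 5.670×10⁻⁸×(7582.42)⁴ = 1.87×10⁸ W/m².

I ≈ 1.87×10⁸ W/m²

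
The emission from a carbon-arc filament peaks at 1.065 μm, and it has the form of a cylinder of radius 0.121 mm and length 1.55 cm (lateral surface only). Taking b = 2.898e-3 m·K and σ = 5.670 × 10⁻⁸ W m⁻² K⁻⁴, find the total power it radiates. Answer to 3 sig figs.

P ≈ 36.6 W

Wien's law: T = b/λ_max = 2.898×10⁻³/1.065×10⁻⁶ = 2721.13 K.
Lateral area A = 2πrL = 2π×1.21×10⁻⁴×0.0155 = 1.17841×10⁻⁵ m².
Then P = σAT⁴ = 5.670×10⁻⁸×1.17841×10⁻⁵×(2721.13)⁴ = 36.6 W.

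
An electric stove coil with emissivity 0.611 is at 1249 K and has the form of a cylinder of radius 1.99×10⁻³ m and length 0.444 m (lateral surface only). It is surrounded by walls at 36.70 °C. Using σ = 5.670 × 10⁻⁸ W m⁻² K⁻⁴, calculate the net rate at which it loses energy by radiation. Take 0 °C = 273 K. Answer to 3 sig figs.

Net loss ≈ 466 W

Surroundings: T = 36.70 °C + 273 = 309.70 K.
Lateral area A = 2πrL = 2π×1.99×10⁻³×0.444 = 5.55157×10⁻³ m².
Net radiated power P_net = εσA(T⁴ − T₀⁴) = 0.611×5.670×10⁻⁸×5.55157×10⁻³×(1249⁴ − 309.70⁴).
T⁴ − T₀⁴ = 2.43360×10¹² − 9.19951×10⁹ = 2.42440×10¹² K⁴, so P_net = 466 W.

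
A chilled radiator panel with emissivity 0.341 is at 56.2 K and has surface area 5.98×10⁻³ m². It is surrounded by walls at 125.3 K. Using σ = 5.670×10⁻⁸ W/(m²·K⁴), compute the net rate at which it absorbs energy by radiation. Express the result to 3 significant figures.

Net gain ≈ 0.0273 W

Area A = 5.98×10⁻³ m².
Net radiated power P_net = εσA(T⁴ − T₀⁴) = 0.341×5.670×10⁻⁸×5.98×10⁻³×(56.2⁴ − 125.3⁴).
T⁴ − T₀⁴ = 9.97574×10⁶ − 2.46493×10⁸ = -2.36517×10⁸ K⁴, so P_net = -0.0273 W — negative, meaning a net gain of 0.0273 W.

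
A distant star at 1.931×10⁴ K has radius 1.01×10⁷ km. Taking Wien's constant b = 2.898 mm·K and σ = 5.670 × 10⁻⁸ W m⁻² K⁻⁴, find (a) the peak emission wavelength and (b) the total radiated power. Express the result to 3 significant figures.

(a) λ_max = b/T = 2.898×10⁻³/1.931×10⁴ = 1.501×10⁻⁷ m = 150 nm.
Surface area A = 4πR² = 4π(1.01×10¹⁰ m)² = 1.28190×10²¹ m².
(b) P = σAT⁴ = 5.670×10⁻⁸×1.28190×10²¹×(1.931×10⁴)⁴ = 1.01×10³¹ W.

λ_max ≈ 150 nm; P ≈ 1.01×10³¹ W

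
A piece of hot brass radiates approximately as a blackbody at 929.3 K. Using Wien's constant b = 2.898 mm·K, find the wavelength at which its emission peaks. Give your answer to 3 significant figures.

Wien's displacement law: λ_max = b/T = (2.898×10⁻³ m·K)/(929.3 K) = 3.118×10⁻⁶ m.
That is 3.12 μm, in the infrared range.

λ_max ≈ 3.12 μm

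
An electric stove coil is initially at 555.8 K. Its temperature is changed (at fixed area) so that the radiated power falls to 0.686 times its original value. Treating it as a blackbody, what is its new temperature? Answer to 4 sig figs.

T₂ ≈ 505.8 K

P ∝ T⁴, so T₂/T₁ = (P₂/P₁)^(1/4) = (0.686)^(1/4) = 0.910083.
T₂ = 555.8 × 0.910083 = 505.8 K.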